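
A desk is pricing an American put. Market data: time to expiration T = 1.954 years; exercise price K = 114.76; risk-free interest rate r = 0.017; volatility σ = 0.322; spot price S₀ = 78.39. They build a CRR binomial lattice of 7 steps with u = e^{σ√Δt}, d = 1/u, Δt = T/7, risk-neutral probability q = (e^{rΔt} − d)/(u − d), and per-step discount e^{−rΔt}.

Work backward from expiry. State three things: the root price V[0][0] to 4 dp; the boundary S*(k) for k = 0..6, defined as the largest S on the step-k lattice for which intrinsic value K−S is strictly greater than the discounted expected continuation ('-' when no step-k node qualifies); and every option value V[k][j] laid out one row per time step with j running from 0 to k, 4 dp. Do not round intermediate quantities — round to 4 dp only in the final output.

Δt=0.27914  u=1.18545  d=0.84356  q=0.47148  discount=0.99527
step 7 (expiry): payoffs max(K−S,0) = 90.9330 81.2759 67.7049 48.6334 21.8323 0.0000 0.0000 0.0000
step 6: (k=6,j=0): S=28.2458, (K−S)⁺=86.5142, hold=85.9709 ⇒ V=86.5142 exercise | (k=6,j=1): S=39.6938, (K−S)⁺=75.0662, hold=74.5229 ⇒ V=75.0662 exercise | (k=6,j=2): S=55.7817, (K−S)⁺=58.9783, hold=58.4350 ⇒ V=58.9783 exercise | (k=6,j=3): S=78.3900, (K−S)⁺=36.3700, hold=35.8267 ⇒ V=36.3700 exercise | (k=6,j=4): S=110.1615, (K−S)⁺=4.5985, hold=11.4841 ⇒ V=11.4841 continue | (k=6,j=5): S=154.8099, (K−S)⁺=0.0000, hold=0.0000 ⇒ V=0.0000 continue | (k=6,j=6): S=217.5543, (K−S)⁺=0.0000, hold=0.0000 ⇒ V=0.0000 continue  boundary S*=78.3900
step 5: (k=5,j=0): S=33.4841, (K−S)⁺=81.2759, hold=80.7326 ⇒ V=81.2759 exercise | (k=5,j=1): S=47.0551, (K−S)⁺=67.7049, hold=67.1616 ⇒ V=67.7049 exercise | (k=5,j=2): S=66.1266, (K−S)⁺=48.6334, hold=48.0901 ⇒ V=48.6334 exercise | (k=5,j=3): S=92.9277, (K−S)⁺=21.8323, hold=24.5201 ⇒ V=24.5201 continue | (k=5,j=4): S=130.5913, (K−S)⁺=0.0000, hold=6.0408 ⇒ V=6.0408 continue | (k=5,j=5): S=183.5199, (K−S)⁺=0.0000, hold=0.0000 ⇒ V=0.0000 continue  boundary S*=66.1266
step 4: (k=4,j=0): S=39.6938, (K−S)⁺=75.0662, hold=74.5229 ⇒ V=75.0662 exercise | (k=4,j=1): S=55.7817, (K−S)⁺=58.9783, hold=58.4350 ⇒ V=58.9783 exercise | (k=4,j=2): S=78.3900, (K−S)⁺=36.3700, hold=37.0879 ⇒ V=37.0879 continue | (k=4,j=3): S=110.1615, (K−S)⁺=4.5985, hold=15.7326 ⇒ V=15.7326 continue | (k=4,j=4): S=154.8099, (K−S)⁺=0.0000, hold=3.1775 ⇒ V=3.1775 continue  boundary S*=55.7817
step 3: (k=3,j=0): S=47.0551, (K−S)⁺=67.7049, hold=67.1616 ⇒ V=67.7049 exercise | (k=3,j=1): S=66.1266, (K−S)⁺=48.6334, hold=48.4270 ⇒ V=48.6334 exercise | (k=3,j=2): S=92.9277, (K−S)⁺=21.8323, hold=26.8913 ⇒ V=26.8913 continue | (k=3,j=3): S=130.5913, (K−S)⁺=0.0000, hold=9.7666 ⇒ V=9.7666 continue  boundary S*=66.1266
step 2: (k=2,j=0): S=55.7817, (K−S)⁺=58.9783, hold=58.4350 ⇒ V=58.9783 exercise | (k=2,j=1): S=78.3900, (K−S)⁺=36.3700, hold=38.2007 ⇒ V=38.2007 continue | (k=2,j=2): S=110.1615, (K−S)⁺=4.5985, hold=18.7282 ⇒ V=18.7282 continue  boundary S*=55.7817
step 1: (k=1,j=0): S=66.1266, (K−S)⁺=48.6334, hold=48.9491 ⇒ V=48.9491 continue | (k=1,j=1): S=92.9277, (K−S)⁺=21.8323, hold=28.8823 ⇒ V=28.8823 continue  boundary S*=-
step 0: (k=0,j=0): S=78.3900, (K−S)⁺=36.3700, hold=39.3010 ⇒ V=39.3010 continue  boundary S*=-

price = 39.3010
boundary = - - 55.7817 66.1266 55.7817 66.1266 78.3900
tree:
39.3010
48.9491 28.8823
58.9783 38.2007 18.7282
67.7049 48.6334 26.8913 9.7666
75.0662 58.9783 37.0879 15.7326 3.1775
81.2759 67.7049 48.6334 24.5201 6.0408 0.0000
86.5142 75.0662 58.9783 36.3700 11.4841 0.0000 0.0000
90.9330 81.2759 67.7049 48.6334 21.8323 0.0000 0.0000 0.0000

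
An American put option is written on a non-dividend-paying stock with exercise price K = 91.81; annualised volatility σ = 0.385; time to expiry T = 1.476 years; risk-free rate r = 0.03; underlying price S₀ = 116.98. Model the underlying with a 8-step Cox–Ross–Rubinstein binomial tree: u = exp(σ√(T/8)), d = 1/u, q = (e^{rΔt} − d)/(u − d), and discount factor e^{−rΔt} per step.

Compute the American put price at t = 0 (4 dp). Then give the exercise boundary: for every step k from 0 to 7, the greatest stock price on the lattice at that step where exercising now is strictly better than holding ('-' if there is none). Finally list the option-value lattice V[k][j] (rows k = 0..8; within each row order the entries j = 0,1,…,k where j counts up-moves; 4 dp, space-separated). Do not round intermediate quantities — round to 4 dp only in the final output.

params: Δt=0.18450 u=1.17983 d=0.84758 q=0.47546 e^(-rΔt)=0.99448
t_8 payoffs: 60.6531 48.4396 31.4383 7.7727 0.0000 0.0000 0.0000 0.0000 0.0000
t_7: node(7,0) S=36.7599 payoff=55.0501 vs cont=54.5434 → 55.0501 [stop]  node(7,1) S=51.1698 payoff=40.6402 vs cont=40.1335 → 40.6402 [stop]  node(7,2) S=71.2283 payoff=20.5817 vs cont=20.0749 → 20.5817 [stop]  node(7,3) S=99.1498 payoff=0.0000 vs cont=4.0546 → 4.0546 [wait]  node(7,4) S=138.0166 payoff=0.0000 vs cont=0.0000 → 0.0000 [wait]  node(7,5) S=192.1191 payoff=0.0000 vs cont=0.0000 → 0.0000 [wait]  node(7,6) S=267.4298 payoff=0.0000 vs cont=0.0000 → 0.0000 [wait]  node(7,7) S=372.2623 payoff=0.0000 vs cont=0.0000 → 0.0000 [wait]  ⇒ S*(7)=71.2283
t_6: node(6,0) S=43.3704 payoff=48.4396 vs cont=47.9328 → 48.4396 [stop]  node(6,1) S=60.3717 payoff=31.4383 vs cont=30.9316 → 31.4383 [stop]  node(6,2) S=84.0373 payoff=7.7727 vs cont=12.6535 → 12.6535 [wait]  node(6,3) S=116.9800 payoff=0.0000 vs cont=2.1151 → 2.1151 [wait]  node(6,4) S=162.8362 payoff=0.0000 vs cont=0.0000 → 0.0000 [wait]  node(6,5) S=226.6680 payoff=0.0000 vs cont=0.0000 → 0.0000 [wait]  node(6,6) S=315.5219 payoff=0.0000 vs cont=0.0000 → 0.0000 [wait]  ⇒ S*(6)=60.3717
t_5: node(5,0) S=51.1698 payoff=40.6402 vs cont=40.1335 → 40.6402 [stop]  node(5,1) S=71.2283 payoff=20.5817 vs cont=22.3828 → 22.3828 [wait]  node(5,2) S=99.1498 payoff=0.0000 vs cont=7.6008 → 7.6008 [wait]  node(5,3) S=138.0166 payoff=0.0000 vs cont=1.1033 → 1.1033 [wait]  node(5,4) S=192.1191 payoff=0.0000 vs cont=0.0000 → 0.0000 [wait]  node(5,5) S=267.4298 payoff=0.0000 vs cont=0.0000 → 0.0000 [wait]  ⇒ S*(5)=51.1698
t_4: node(4,0) S=60.3717 payoff=31.4383 vs cont=31.7832 → 31.7832 [wait]  node(4,1) S=84.0373 payoff=7.7727 vs cont=15.2698 → 15.2698 [wait]  node(4,2) S=116.9800 payoff=0.0000 vs cont=4.4866 → 4.4866 [wait]  node(4,3) S=162.8362 payoff=0.0000 vs cont=0.5755 → 0.5755 [wait]  node(4,4) S=226.6680 payoff=0.0000 vs cont=0.0000 → 0.0000 [wait]  ⇒ S*(4)=-
t_3: node(3,0) S=71.2283 payoff=20.5817 vs cont=23.7997 → 23.7997 [wait]  node(3,1) S=99.1498 payoff=0.0000 vs cont=10.0869 → 10.0869 [wait]  node(3,2) S=138.0166 payoff=0.0000 vs cont=2.6126 → 2.6126 [wait]  node(3,3) S=192.1191 payoff=0.0000 vs cont=0.3002 → 0.3002 [wait]  ⇒ S*(3)=-
t_2: node(2,0) S=84.0373 payoff=7.7727 vs cont=17.1845 → 17.1845 [wait]  node(2,1) S=116.9800 payoff=0.0000 vs cont=6.4971 → 6.4971 [wait]  node(2,2) S=162.8362 payoff=0.0000 vs cont=1.5048 → 1.5048 [wait]  ⇒ S*(2)=-
t_1: node(1,0) S=99.1498 payoff=0.0000 vs cont=12.0363 → 12.0363 [wait]  node(1,1) S=138.0166 payoff=0.0000 vs cont=4.1007 → 4.1007 [wait]  ⇒ S*(1)=-
t_0: node(0,0) S=116.9800 payoff=0.0000 vs cont=8.2177 → 8.2177 [wait]  ⇒ S*(0)=-

price = 8.2177
boundary = - - - - - 51.1698 60.3717 71.2283
tree:
8.2177
12.0363 4.1007
17.1845 6.4971 1.5048
23.7997 10.0869 2.6126 0.3002
31.7832 15.2698 4.4866 0.5755 0.0000
40.6402 22.3828 7.6008 1.1033 0.0000 0.0000
48.4396 31.4383 12.6535 2.1151 0.0000 0.0000 0.0000
55.0501 40.6402 20.5817 4.0546 0.0000 0.0000 0.0000 0.0000
60.6531 48.4396 31.4383 7.7727 0.0000 0.0000 0.0000 0.0000 0.0000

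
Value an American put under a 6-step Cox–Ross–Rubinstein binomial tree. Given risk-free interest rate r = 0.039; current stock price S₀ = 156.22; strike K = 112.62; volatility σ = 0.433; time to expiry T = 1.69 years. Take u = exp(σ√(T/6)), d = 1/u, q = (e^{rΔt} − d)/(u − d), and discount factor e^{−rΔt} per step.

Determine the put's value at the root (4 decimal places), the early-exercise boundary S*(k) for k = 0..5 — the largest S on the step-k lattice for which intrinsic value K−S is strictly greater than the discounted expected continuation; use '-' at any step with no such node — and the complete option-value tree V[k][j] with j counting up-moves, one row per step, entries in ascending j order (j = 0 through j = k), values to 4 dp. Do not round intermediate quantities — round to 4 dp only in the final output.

Δt=0.28167, u=1.25835, d=0.79469, q=0.46662, disc=e^(-rΔt)=0.98908
k=6 terminal: V=max(K-S,0) → 73.2719 50.3143 13.9620 0.0000 0.0000 0.0000 0.0000
k=5: j=0 S=49.5138 intr=63.1062 cont=61.8759 V=63.1062[EX]; j=1 S=78.4025 intr=34.2175 cont=32.9871 V=34.2175[EX]; j=2 S=124.1465 intr=0.0000 cont=7.3656 V=7.3656[hold]; j=3 S=196.5798 intr=0.0000 cont=0.0000 V=0.0000[hold]; j=4 S=311.2742 intr=0.0000 cont=0.0000 V=0.0000[hold]; j=5 S=492.8871 intr=0.0000 cont=0.0000 V=0.0000[hold]  S*(5)=78.4025
k=4: j=0 S=62.3057 intr=50.3143 cont=49.0839 V=50.3143[EX]; j=1 S=98.6580 intr=13.9620 cont=21.4508 V=21.4508[hold]; j=2 S=156.2200 intr=0.0000 cont=3.8857 V=3.8857[hold]; j=3 S=247.3665 intr=0.0000 cont=0.0000 V=0.0000[hold]; j=4 S=391.6925 intr=0.0000 cont=0.0000 V=0.0000[hold]  S*(4)=62.3057
k=3: j=0 S=78.4025 intr=34.2175 cont=36.4434 V=36.4434[hold]; j=1 S=124.1465 intr=0.0000 cont=13.1098 V=13.1098[hold]; j=2 S=196.5798 intr=0.0000 cont=2.0499 V=2.0499[hold]; j=3 S=311.2742 intr=0.0000 cont=0.0000 V=0.0000[hold]  S*(3)=-
k=2: j=0 S=98.6580 intr=13.9620 cont=25.2762 V=25.2762[hold]; j=1 S=156.2200 intr=0.0000 cont=7.8621 V=7.8621[hold]; j=2 S=247.3665 intr=0.0000 cont=1.0814 V=1.0814[hold]  S*(2)=-
k=1: j=0 S=124.1465 intr=0.0000 cont=16.9630 V=16.9630[hold]; j=1 S=196.5798 intr=0.0000 cont=4.6468 V=4.6468[hold]  S*(1)=-
k=0: j=0 S=156.2200 intr=0.0000 cont=11.0934 V=11.0934[hold]  S*(0)=-

price = 11.0934
boundary = - - - - 62.3057 78.4025
tree:
11.0934
16.9630 4.6468
25.2762 7.8621 1.0814
36.4434 13.1098 2.0499 0.0000
50.3143 21.4508 3.8857 0.0000 0.0000
63.1062 34.2175 7.3656 0.0000 0.0000 0.0000
73.2719 50.3143 13.9620 0.0000 0.0000 0.0000 0.0000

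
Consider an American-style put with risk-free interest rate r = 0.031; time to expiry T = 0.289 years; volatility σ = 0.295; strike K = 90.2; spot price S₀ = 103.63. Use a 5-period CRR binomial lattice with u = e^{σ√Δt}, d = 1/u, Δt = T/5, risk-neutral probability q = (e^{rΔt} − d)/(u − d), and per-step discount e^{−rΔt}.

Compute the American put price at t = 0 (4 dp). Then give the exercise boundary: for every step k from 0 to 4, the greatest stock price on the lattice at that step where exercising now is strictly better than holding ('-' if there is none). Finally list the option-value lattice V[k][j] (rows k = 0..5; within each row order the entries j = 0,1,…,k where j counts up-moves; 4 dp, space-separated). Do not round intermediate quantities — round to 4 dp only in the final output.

price = 1.6075
boundary = - - - - 78.0333
tree:
1.6075
2.7810 0.4156
4.7082 0.8243 0.0000
7.7362 1.6349 0.0000 0.0000
12.1667 3.2426 0.0000 0.0000 0.0000
17.5093 6.4314 0.0000 0.0000 0.0000 0.0000

params: Δt=0.05780 u=1.07350 d=0.93153 q=0.49491 e^(-rΔt)=0.99821
t_5 payoffs: 17.5093 6.4314 0.0000 0.0000 0.0000 0.0000
t_4: node(4,0) S=78.0333 payoff=12.1667 vs cont=12.0052 → 12.1667 [stop]  node(4,1) S=89.9255 payoff=0.2745 vs cont=3.2426 → 3.2426 [wait]  node(4,2) S=103.6300 payoff=0.0000 vs cont=0.0000 → 0.0000 [wait]  node(4,3) S=119.4231 payoff=0.0000 vs cont=0.0000 → 0.0000 [wait]  node(4,4) S=137.6230 payoff=0.0000 vs cont=0.0000 → 0.0000 [wait]  ⇒ S*(4)=78.0333
t_3: node(3,0) S=83.7686 payoff=6.4314 vs cont=7.7362 → 7.7362 [wait]  node(3,1) S=96.5348 payoff=0.0000 vs cont=1.6349 → 1.6349 [wait]  node(3,2) S=111.2466 payoff=0.0000 vs cont=0.0000 → 0.0000 [wait]  node(3,3) S=128.2005 payoff=0.0000 vs cont=0.0000 → 0.0000 [wait]  ⇒ S*(3)=-
t_2: node(2,0) S=89.9255 payoff=0.2745 vs cont=4.7082 → 4.7082 [wait]  node(2,1) S=103.6300 payoff=0.0000 vs cont=0.8243 → 0.8243 [wait]  node(2,2) S=119.4231 payoff=0.0000 vs cont=0.0000 → 0.0000 [wait]  ⇒ S*(2)=-
t_1: node(1,0) S=96.5348 payoff=0.0000 vs cont=2.7810 → 2.7810 [wait]  node(1,1) S=111.2466 payoff=0.0000 vs cont=0.4156 → 0.4156 [wait]  ⇒ S*(1)=-
t_0: node(0,0) S=103.6300 payoff=0.0000 vs cont=1.6075 → 1.6075 [wait]  ⇒ S*(0)=-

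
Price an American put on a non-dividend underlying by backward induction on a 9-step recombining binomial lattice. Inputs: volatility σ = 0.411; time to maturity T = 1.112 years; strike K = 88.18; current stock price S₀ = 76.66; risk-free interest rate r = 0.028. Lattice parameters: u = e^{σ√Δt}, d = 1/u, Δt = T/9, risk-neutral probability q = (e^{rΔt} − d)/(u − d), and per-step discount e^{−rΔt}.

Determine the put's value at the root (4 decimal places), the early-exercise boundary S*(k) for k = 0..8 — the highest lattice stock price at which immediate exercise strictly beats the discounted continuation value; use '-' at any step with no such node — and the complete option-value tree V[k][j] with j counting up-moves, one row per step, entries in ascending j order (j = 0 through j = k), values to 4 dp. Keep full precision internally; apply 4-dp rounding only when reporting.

Δt=0.12356, u=1.15543, d=0.86548, q=0.47590, disc=e^(-rΔt)=0.99655
k=9 terminal: V=max(K-S,0) → 67.2922 60.2947 50.9529 38.4815 21.8321 0.0000 0.0000 0.0000 0.0000 0.0000
k=8: j=0 S=24.1343 intr=64.0457 cont=63.7412 V=64.0457[EX]; j=1 S=32.2194 intr=55.9606 cont=55.6560 V=55.9606[EX]; j=2 S=43.0132 intr=45.1668 cont=44.8623 V=45.1668[EX]; j=3 S=57.4229 intr=30.7571 cont=30.4526 V=30.7571[EX]; j=4 S=76.6600 intr=11.5200 cont=11.4027 V=11.5200[EX]; j=5 S=102.3417 intr=0.0000 cont=0.0000 V=0.0000[hold]; j=6 S=136.6269 intr=0.0000 cont=0.0000 V=0.0000[hold]; j=7 S=182.3979 intr=0.0000 cont=0.0000 V=0.0000[hold]; j=8 S=243.5026 intr=0.0000 cont=0.0000 V=0.0000[hold]  S*(8)=76.6600
k=7: j=0 S=27.8853 intr=60.2947 cont=59.9901 V=60.2947[EX]; j=1 S=37.2271 intr=50.9529 cont=50.6483 V=50.9529[EX]; j=2 S=49.6985 intr=38.4815 cont=38.1770 V=38.4815[EX]; j=3 S=66.3479 intr=21.8321 cont=21.5276 V=21.8321[EX]; j=4 S=88.5749 intr=0.0000 cont=6.0168 V=6.0168[hold]; j=5 S=118.2481 intr=0.0000 cont=0.0000 V=0.0000[hold]; j=6 S=157.8622 intr=0.0000 cont=0.0000 V=0.0000[hold]; j=7 S=210.7472 intr=0.0000 cont=0.0000 V=0.0000[hold]  S*(7)=66.3479
k=6: j=0 S=32.2194 intr=55.9606 cont=55.6560 V=55.9606[EX]; j=1 S=43.0132 intr=45.1668 cont=44.8623 V=45.1668[EX]; j=2 S=57.4229 intr=30.7571 cont=30.4526 V=30.7571[EX]; j=3 S=76.6600 intr=11.5200 cont=14.2562 V=14.2562[hold]; j=4 S=102.3417 intr=0.0000 cont=3.1425 V=3.1425[hold]; j=5 S=136.6269 intr=0.0000 cont=0.0000 V=0.0000[hold]; j=6 S=182.3979 intr=0.0000 cont=0.0000 V=0.0000[hold]  S*(6)=57.4229
k=5: j=0 S=37.2271 intr=50.9529 cont=50.6483 V=50.9529[EX]; j=1 S=49.6985 intr=38.4815 cont=38.1770 V=38.4815[EX]; j=2 S=66.3479 intr=21.8321 cont=22.8253 V=22.8253[hold]; j=3 S=88.5749 intr=0.0000 cont=8.9363 V=8.9363[hold]; j=4 S=118.2481 intr=0.0000 cont=1.6413 V=1.6413[hold]; j=5 S=157.8622 intr=0.0000 cont=0.0000 V=0.0000[hold]  S*(5)=49.6985
k=4: j=0 S=43.0132 intr=45.1668 cont=44.8623 V=45.1668[EX]; j=1 S=57.4229 intr=30.7571 cont=30.9236 V=30.9236[hold]; j=2 S=76.6600 intr=11.5200 cont=16.1595 V=16.1595[hold]; j=3 S=102.3417 intr=0.0000 cont=5.4457 V=5.4457[hold]; j=4 S=136.6269 intr=0.0000 cont=0.8572 V=0.8572[hold]  S*(4)=43.0132
k=3: j=0 S=49.6985 intr=38.4815 cont=38.2559 V=38.4815[EX]; j=1 S=66.3479 intr=21.8321 cont=23.8149 V=23.8149[hold]; j=2 S=88.5749 intr=0.0000 cont=11.0227 V=11.0227[hold]; j=3 S=118.2481 intr=0.0000 cont=3.2508 V=3.2508[hold]  S*(3)=49.6985
k=2: j=0 S=57.4229 intr=30.7571 cont=31.3929 V=31.3929[hold]; j=1 S=76.6600 intr=11.5200 cont=17.6659 V=17.6659[hold]; j=2 S=102.3417 intr=0.0000 cont=7.2988 V=7.2988[hold]  S*(2)=-
k=1: j=0 S=66.3479 intr=21.8321 cont=24.7744 V=24.7744[hold]; j=1 S=88.5749 intr=0.0000 cont=12.6882 V=12.6882[hold]  S*(1)=-
k=0: j=0 S=76.6600 intr=11.5200 cont=18.9569 V=18.9569[hold]  S*(0)=-

price = 18.9569
boundary = - - - 49.6985 43.0132 49.6985 57.4229 66.3479 76.6600
tree:
18.9569
24.7744 12.6882
31.3929 17.6659 7.2988
38.4815 23.8149 11.0227 3.2508
45.1668 30.9236 16.1595 5.4457 0.8572
50.9529 38.4815 22.8253 8.9363 1.6413 0.0000
55.9606 45.1668 30.7571 14.2562 3.1425 0.0000 0.0000
60.2947 50.9529 38.4815 21.8321 6.0168 0.0000 0.0000 0.0000
64.0457 55.9606 45.1668 30.7571 11.5200 0.0000 0.0000 0.0000 0.0000
67.2922 60.2947 50.9529 38.4815 21.8321 0.0000 0.0000 0.0000 0.0000 0.0000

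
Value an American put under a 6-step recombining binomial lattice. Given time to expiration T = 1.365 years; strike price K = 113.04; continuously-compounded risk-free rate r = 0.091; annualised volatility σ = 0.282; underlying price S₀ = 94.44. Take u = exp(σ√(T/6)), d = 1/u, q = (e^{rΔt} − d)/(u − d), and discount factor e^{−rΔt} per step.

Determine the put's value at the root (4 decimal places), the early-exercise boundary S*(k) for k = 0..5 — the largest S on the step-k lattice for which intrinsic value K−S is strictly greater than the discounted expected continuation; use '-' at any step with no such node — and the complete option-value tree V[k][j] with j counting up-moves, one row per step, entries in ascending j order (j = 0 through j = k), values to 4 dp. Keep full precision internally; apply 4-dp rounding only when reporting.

price = 19.7188
boundary = - 82.5545 72.1649 82.5545 94.4400 82.5545
tree:
19.7188
30.4855 11.4503
40.8751 19.0986 5.4783
49.9572 30.4855 10.2863 1.6580
57.8963 40.8751 18.6000 3.7116 0.0000
64.8362 49.9572 30.4855 8.3087 0.0000 0.0000
70.9027 57.8963 40.8751 18.6000 0.0000 0.0000 0.0000

params: Δt=0.22750 u=1.14397 d=0.87415 q=0.54395 e^(-rΔt)=0.97951
t_6 payoffs: 70.9027 57.8963 40.8751 18.6000 0.0000 0.0000 0.0000
t_5: node(5,0) S=48.2038 payoff=64.8362 vs cont=62.5201 → 64.8362 [stop]  node(5,1) S=63.0828 payoff=49.9572 vs cont=47.6410 → 49.9572 [stop]  node(5,2) S=82.5545 payoff=30.4855 vs cont=28.1693 → 30.4855 [stop]  node(5,3) S=108.0366 payoff=5.0034 vs cont=8.3087 → 8.3087 [wait]  node(5,4) S=141.3842 payoff=0.0000 vs cont=0.0000 → 0.0000 [wait]  node(5,5) S=185.0252 payoff=0.0000 vs cont=0.0000 → 0.0000 [wait]  ⇒ S*(5)=82.5545
t_4: node(4,0) S=55.1437 payoff=57.8963 vs cont=55.5801 → 57.8963 [stop]  node(4,1) S=72.1649 payoff=40.8751 vs cont=38.5589 → 40.8751 [stop]  node(4,2) S=94.4400 payoff=18.6000 vs cont=18.0449 → 18.6000 [stop]  node(4,3) S=123.5907 payoff=0.0000 vs cont=3.7116 → 3.7116 [wait]  node(4,4) S=161.7394 payoff=0.0000 vs cont=0.0000 → 0.0000 [wait]  ⇒ S*(4)=94.4400
t_3: node(3,0) S=63.0828 payoff=49.9572 vs cont=47.6410 → 49.9572 [stop]  node(3,1) S=82.5545 payoff=30.4855 vs cont=28.1693 → 30.4855 [stop]  node(3,2) S=108.0366 payoff=5.0034 vs cont=10.2863 → 10.2863 [wait]  node(3,3) S=141.3842 payoff=0.0000 vs cont=1.6580 → 1.6580 [wait]  ⇒ S*(3)=82.5545
t_2: node(2,0) S=72.1649 payoff=40.8751 vs cont=38.5589 → 40.8751 [stop]  node(2,1) S=94.4400 payoff=18.6000 vs cont=19.0986 → 19.0986 [wait]  node(2,2) S=123.5907 payoff=0.0000 vs cont=5.4783 → 5.4783 [wait]  ⇒ S*(2)=72.1649
t_1: node(1,0) S=82.5545 payoff=30.4855 vs cont=28.4349 → 30.4855 [stop]  node(1,1) S=108.0366 payoff=5.0034 vs cont=11.4503 → 11.4503 [wait]  ⇒ S*(1)=82.5545
t_0: node(0,0) S=94.4400 payoff=18.6000 vs cont=19.7188 → 19.7188 [wait]  ⇒ S*(0)=-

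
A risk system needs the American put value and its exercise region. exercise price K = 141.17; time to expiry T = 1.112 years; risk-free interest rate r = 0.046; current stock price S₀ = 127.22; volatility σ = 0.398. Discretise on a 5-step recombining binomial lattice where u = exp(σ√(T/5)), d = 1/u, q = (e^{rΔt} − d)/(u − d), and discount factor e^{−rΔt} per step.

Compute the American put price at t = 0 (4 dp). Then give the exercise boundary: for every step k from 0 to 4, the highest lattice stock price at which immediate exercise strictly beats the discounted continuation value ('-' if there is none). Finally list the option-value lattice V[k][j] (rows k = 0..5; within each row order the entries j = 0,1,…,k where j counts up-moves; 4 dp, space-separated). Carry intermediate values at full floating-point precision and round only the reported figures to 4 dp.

params: Δt=0.22240 u=1.20646 d=0.82887 q=0.48045 e^(-rΔt)=0.98982
t_5 payoffs: 91.3982 68.7244 35.7214 0.0000 0.0000 0.0000
t_4: node(4,0) S=60.0478 payoff=81.1222 vs cont=79.6853 → 81.1222 [stop]  node(4,1) S=87.4030 payoff=53.7670 vs cont=52.3301 → 53.7670 [stop]  node(4,2) S=127.2200 payoff=13.9500 vs cont=18.3703 → 18.3703 [wait]  node(4,3) S=185.1759 payoff=0.0000 vs cont=0.0000 → 0.0000 [wait]  node(4,4) S=269.5339 payoff=0.0000 vs cont=0.0000 → 0.0000 [wait]  ⇒ S*(4)=87.4030
t_3: node(3,0) S=72.4456 payoff=68.7244 vs cont=67.2875 → 68.7244 [stop]  node(3,1) S=105.4486 payoff=35.7214 vs cont=36.3866 → 36.3866 [wait]  node(3,2) S=153.4864 payoff=0.0000 vs cont=9.4472 → 9.4472 [wait]  node(3,3) S=223.4081 payoff=0.0000 vs cont=0.0000 → 0.0000 [wait]  ⇒ S*(3)=72.4456
t_2: node(2,0) S=87.4030 payoff=53.7670 vs cont=52.6465 → 53.7670 [stop]  node(2,1) S=127.2200 payoff=13.9500 vs cont=23.2050 → 23.2050 [wait]  node(2,2) S=185.1759 payoff=0.0000 vs cont=4.8584 → 4.8584 [wait]  ⇒ S*(2)=87.4030
t_1: node(1,0) S=105.4486 payoff=35.7214 vs cont=38.6858 → 38.6858 [wait]  node(1,1) S=153.4864 payoff=0.0000 vs cont=14.2440 → 14.2440 [wait]  ⇒ S*(1)=-
t_0: node(0,0) S=127.2200 payoff=13.9500 vs cont=26.6686 → 26.6686 [wait]  ⇒ S*(0)=-

price = 26.6686
boundary = - - 87.4030 72.4456 87.4030
tree:
26.6686
38.6858 14.2440
53.7670 23.2050 4.8584
68.7244 36.3866 9.4472 0.0000
81.1222 53.7670 18.3703 0.0000 0.0000
91.3982 68.7244 35.7214 0.0000 0.0000 0.0000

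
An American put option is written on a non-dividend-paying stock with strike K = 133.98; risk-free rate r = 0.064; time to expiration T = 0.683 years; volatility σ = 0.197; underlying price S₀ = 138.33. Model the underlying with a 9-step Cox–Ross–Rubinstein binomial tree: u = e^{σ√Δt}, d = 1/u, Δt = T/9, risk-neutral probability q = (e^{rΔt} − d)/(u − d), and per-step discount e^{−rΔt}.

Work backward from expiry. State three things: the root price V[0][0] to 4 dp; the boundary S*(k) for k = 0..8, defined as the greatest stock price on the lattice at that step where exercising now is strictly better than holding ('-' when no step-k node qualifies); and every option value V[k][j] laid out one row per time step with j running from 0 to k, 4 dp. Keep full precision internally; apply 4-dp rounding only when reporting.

price = 5.0338
boundary = - - - 117.5465 111.3373 117.5465 111.3373 117.5465 124.1019
tree:
5.0338
7.7004 2.7272
11.4402 4.4714 1.2133
16.4335 7.1396 2.1583 0.3908
22.6427 11.0428 3.7614 0.7637 0.0653
28.5239 16.4335 6.3878 1.4786 0.1400 0.0000
34.0944 22.6427 10.4872 2.8296 0.3001 0.0000 0.0000
39.3707 28.5239 16.4335 5.3370 0.6434 0.0000 0.0000 0.0000
44.3682 34.0944 22.6427 9.8781 1.3793 0.0000 0.0000 0.0000 0.0000
49.1018 39.3707 28.5239 16.4335 2.9570 0.0000 0.0000 0.0000 0.0000 0.0000

params: Δt=0.07589 u=1.05577 d=0.94718 q=0.53127 e^(-rΔt)=0.99515
t_9 payoffs: 49.1018 39.3707 28.5239 16.4335 2.9570 0.0000 0.0000 0.0000 0.0000 0.0000
t_8: node(8,0) S=89.6118 payoff=44.3682 vs cont=43.7191 → 44.3682 [stop]  node(8,1) S=99.8856 payoff=34.0944 vs cont=33.4453 → 34.0944 [stop]  node(8,2) S=111.3373 payoff=22.6427 vs cont=21.9935 → 22.6427 [stop]  node(8,3) S=124.1019 payoff=9.8781 vs cont=9.2289 → 9.8781 [stop]  node(8,4) S=138.3300 payoff=0.0000 vs cont=1.3793 → 1.3793 [wait]  node(8,5) S=154.1893 payoff=0.0000 vs cont=0.0000 → 0.0000 [wait]  node(8,6) S=171.8668 payoff=0.0000 vs cont=0.0000 → 0.0000 [wait]  node(8,7) S=191.5711 payoff=0.0000 vs cont=0.0000 → 0.0000 [wait]  node(8,8) S=213.5343 payoff=0.0000 vs cont=0.0000 → 0.0000 [wait]  ⇒ S*(8)=124.1019
t_7: node(7,0) S=94.6093 payoff=39.3707 vs cont=38.7215 → 39.3707 [stop]  node(7,1) S=105.4561 payoff=28.5239 vs cont=27.8747 → 28.5239 [stop]  node(7,2) S=117.5465 payoff=16.4335 vs cont=15.7844 → 16.4335 [stop]  node(7,3) S=131.0230 payoff=2.9570 vs cont=5.3370 → 5.3370 [wait]  node(7,4) S=146.0445 payoff=0.0000 vs cont=0.6434 → 0.6434 [wait]  node(7,5) S=162.7883 payoff=0.0000 vs cont=0.0000 → 0.0000 [wait]  node(7,6) S=181.4517 payoff=0.0000 vs cont=0.0000 → 0.0000 [wait]  node(7,7) S=202.2548 payoff=0.0000 vs cont=0.0000 → 0.0000 [wait]  ⇒ S*(7)=117.5465
t_6: node(6,0) S=99.8856 payoff=34.0944 vs cont=33.4453 → 34.0944 [stop]  node(6,1) S=111.3373 payoff=22.6427 vs cont=21.9935 → 22.6427 [stop]  node(6,2) S=124.1019 payoff=9.8781 vs cont=10.4872 → 10.4872 [wait]  node(6,3) S=138.3300 payoff=0.0000 vs cont=2.8296 → 2.8296 [wait]  node(6,4) S=154.1893 payoff=0.0000 vs cont=0.3001 → 0.3001 [wait]  node(6,5) S=171.8668 payoff=0.0000 vs cont=0.0000 → 0.0000 [wait]  node(6,6) S=191.5711 payoff=0.0000 vs cont=0.0000 → 0.0000 [wait]  ⇒ S*(6)=111.3373
t_5: node(5,0) S=105.4561 payoff=28.5239 vs cont=27.8747 → 28.5239 [stop]  node(5,1) S=117.5465 payoff=16.4335 vs cont=16.1064 → 16.4335 [stop]  node(5,2) S=131.0230 payoff=2.9570 vs cont=6.3878 → 6.3878 [wait]  node(5,3) S=146.0445 payoff=0.0000 vs cont=1.4786 → 1.4786 [wait]  node(5,4) S=162.7883 payoff=0.0000 vs cont=0.1400 → 0.1400 [wait]  node(5,5) S=181.4517 payoff=0.0000 vs cont=0.0000 → 0.0000 [wait]  ⇒ S*(5)=117.5465
t_4: node(4,0) S=111.3373 payoff=22.6427 vs cont=21.9935 → 22.6427 [stop]  node(4,1) S=124.1019 payoff=9.8781 vs cont=11.0428 → 11.0428 [wait]  node(4,2) S=138.3300 payoff=0.0000 vs cont=3.7614 → 3.7614 [wait]  node(4,3) S=154.1893 payoff=0.0000 vs cont=0.7637 → 0.7637 [wait]  node(4,4) S=171.8668 payoff=0.0000 vs cont=0.0653 → 0.0653 [wait]  ⇒ S*(4)=111.3373
t_3: node(3,0) S=117.5465 payoff=16.4335 vs cont=16.4002 → 16.4335 [stop]  node(3,1) S=131.0230 payoff=2.9570 vs cont=7.1396 → 7.1396 [wait]  node(3,2) S=146.0445 payoff=0.0000 vs cont=2.1583 → 2.1583 [wait]  node(3,3) S=162.7883 payoff=0.0000 vs cont=0.3908 → 0.3908 [wait]  ⇒ S*(3)=117.5465
t_2: node(2,0) S=124.1019 payoff=9.8781 vs cont=11.4402 → 11.4402 [wait]  node(2,1) S=138.3300 payoff=0.0000 vs cont=4.4714 → 4.4714 [wait]  node(2,2) S=154.1893 payoff=0.0000 vs cont=1.2133 → 1.2133 [wait]  ⇒ S*(2)=-
t_1: node(1,0) S=131.0230 payoff=2.9570 vs cont=7.7004 → 7.7004 [wait]  node(1,1) S=146.0445 payoff=0.0000 vs cont=2.7272 → 2.7272 [wait]  ⇒ S*(1)=-
t_0: node(0,0) S=138.3300 payoff=0.0000 vs cont=5.0338 → 5.0338 [wait]  ⇒ S*(0)=-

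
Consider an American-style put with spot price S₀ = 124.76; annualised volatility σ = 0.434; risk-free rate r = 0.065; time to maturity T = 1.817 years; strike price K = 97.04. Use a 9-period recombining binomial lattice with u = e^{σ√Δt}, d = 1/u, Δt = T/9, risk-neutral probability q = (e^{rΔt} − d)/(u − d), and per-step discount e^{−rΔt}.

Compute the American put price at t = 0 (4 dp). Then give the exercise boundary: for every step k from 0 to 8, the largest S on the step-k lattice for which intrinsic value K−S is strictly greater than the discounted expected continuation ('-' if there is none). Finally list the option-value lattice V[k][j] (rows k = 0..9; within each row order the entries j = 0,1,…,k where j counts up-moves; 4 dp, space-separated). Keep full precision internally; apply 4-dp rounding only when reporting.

Δt=0.20189  u=1.21532  d=0.82283  q=0.48506  discount=0.98696
step 9 (expiry): payoffs max(K−S,0) = 75.4691 65.1798 49.9827 27.5365 0.0000 0.0000 0.0000 0.0000 0.0000 0.0000
step 8: (k=8,j=0): S=26.2155, (K−S)⁺=70.8245, hold=69.5594 ⇒ V=70.8245 exercise | (k=8,j=1): S=38.7202, (K−S)⁺=58.3198, hold=57.0547 ⇒ V=58.3198 exercise | (k=8,j=2): S=57.1896, (K−S)⁺=39.8504, hold=38.5853 ⇒ V=39.8504 exercise | (k=8,j=3): S=84.4688, (K−S)⁺=12.5712, hold=13.9949 ⇒ V=13.9949 continue | (k=8,j=4): S=124.7600, (K−S)⁺=0.0000, hold=0.0000 ⇒ V=0.0000 continue | (k=8,j=5): S=184.2700, (K−S)⁺=0.0000, hold=0.0000 ⇒ V=0.0000 continue | (k=8,j=6): S=272.1660, (K−S)⁺=0.0000, hold=0.0000 ⇒ V=0.0000 continue | (k=8,j=7): S=401.9881, (K−S)⁺=0.0000, hold=0.0000 ⇒ V=0.0000 continue | (k=8,j=8): S=593.7347, (K−S)⁺=0.0000, hold=0.0000 ⇒ V=0.0000 continue  boundary S*=57.1896
step 7: (k=7,j=0): S=31.8602, (K−S)⁺=65.1798, hold=63.9147 ⇒ V=65.1798 exercise | (k=7,j=1): S=47.0573, (K−S)⁺=49.9827, hold=48.7176 ⇒ V=49.9827 exercise | (k=7,j=2): S=69.5035, (K−S)⁺=27.5365, hold=26.9530 ⇒ V=27.5365 exercise | (k=7,j=3): S=102.6563, (K−S)⁺=0.0000, hold=7.1126 ⇒ V=7.1126 continue | (k=7,j=4): S=151.6230, (K−S)⁺=0.0000, hold=0.0000 ⇒ V=0.0000 continue | (k=7,j=5): S=223.9465, (K−S)⁺=0.0000, hold=0.0000 ⇒ V=0.0000 continue | (k=7,j=6): S=330.7680, (K−S)⁺=0.0000, hold=0.0000 ⇒ V=0.0000 continue | (k=7,j=7): S=488.5430, (K−S)⁺=0.0000, hold=0.0000 ⇒ V=0.0000 continue  boundary S*=69.5035
step 6: (k=6,j=0): S=38.7202, (K−S)⁺=58.3198, hold=57.0547 ⇒ V=58.3198 exercise | (k=6,j=1): S=57.1896, (K−S)⁺=39.8504, hold=38.5853 ⇒ V=39.8504 exercise | (k=6,j=2): S=84.4688, (K−S)⁺=12.5712, hold=17.3999 ⇒ V=17.3999 continue | (k=6,j=3): S=124.7600, (K−S)⁺=0.0000, hold=3.6148 ⇒ V=3.6148 continue | (k=6,j=4): S=184.2700, (K−S)⁺=0.0000, hold=0.0000 ⇒ V=0.0000 continue | (k=6,j=5): S=272.1660, (K−S)⁺=0.0000, hold=0.0000 ⇒ V=0.0000 continue | (k=6,j=6): S=401.9881, (K−S)⁺=0.0000, hold=0.0000 ⇒ V=0.0000 continue  boundary S*=57.1896
step 5: (k=5,j=0): S=47.0573, (K−S)⁺=49.9827, hold=48.7176 ⇒ V=49.9827 exercise | (k=5,j=1): S=69.5035, (K−S)⁺=27.5365, hold=28.5831 ⇒ V=28.5831 continue | (k=5,j=2): S=102.6563, (K−S)⁺=0.0000, hold=10.5737 ⇒ V=10.5737 continue | (k=5,j=3): S=151.6230, (K−S)⁺=0.0000, hold=1.8372 ⇒ V=1.8372 continue | (k=5,j=4): S=223.9465, (K−S)⁺=0.0000, hold=0.0000 ⇒ V=0.0000 continue | (k=5,j=5): S=330.7680, (K−S)⁺=0.0000, hold=0.0000 ⇒ V=0.0000 continue  boundary S*=47.0573
step 4: (k=4,j=0): S=57.1896, (K−S)⁺=39.8504, hold=39.0863 ⇒ V=39.8504 exercise | (k=4,j=1): S=84.4688, (K−S)⁺=12.5712, hold=19.5887 ⇒ V=19.5887 continue | (k=4,j=2): S=124.7600, (K−S)⁺=0.0000, hold=6.2534 ⇒ V=6.2534 continue | (k=4,j=3): S=184.2700, (K−S)⁺=0.0000, hold=0.9337 ⇒ V=0.9337 continue | (k=4,j=4): S=272.1660, (K−S)⁺=0.0000, hold=0.0000 ⇒ V=0.0000 continue  boundary S*=57.1896
step 3: (k=3,j=0): S=69.5035, (K−S)⁺=27.5365, hold=29.6309 ⇒ V=29.6309 continue | (k=3,j=1): S=102.6563, (K−S)⁺=0.0000, hold=12.9492 ⇒ V=12.9492 continue | (k=3,j=2): S=151.6230, (K−S)⁺=0.0000, hold=3.6251 ⇒ V=3.6251 continue | (k=3,j=3): S=223.9465, (K−S)⁺=0.0000, hold=0.4745 ⇒ V=0.4745 continue  boundary S*=-
step 2: (k=2,j=0): S=84.4688, (K−S)⁺=12.5712, hold=21.2585 ⇒ V=21.2585 continue | (k=2,j=1): S=124.7600, (K−S)⁺=0.0000, hold=8.3166 ⇒ V=8.3166 continue | (k=2,j=2): S=184.2700, (K−S)⁺=0.0000, hold=2.0696 ⇒ V=2.0696 continue  boundary S*=-
step 1: (k=1,j=0): S=102.6563, (K−S)⁺=0.0000, hold=14.7857 ⇒ V=14.7857 continue | (k=1,j=1): S=151.6230, (K−S)⁺=0.0000, hold=5.2175 ⇒ V=5.2175 continue  boundary S*=-
step 0: (k=0,j=0): S=124.7600, (K−S)⁺=0.0000, hold=10.0123 ⇒ V=10.0123 continue  boundary S*=-

price = 10.0123
boundary = - - - - 57.1896 47.0573 57.1896 69.5035 57.1896
tree:
10.0123
14.7857 5.2175
21.2585 8.3166 2.0696
29.6309 12.9492 3.6251 0.4745
39.8504 19.5887 6.2534 0.9337 0.0000
49.9827 28.5831 10.5737 1.8372 0.0000 0.0000
58.3198 39.8504 17.3999 3.6148 0.0000 0.0000 0.0000
65.1798 49.9827 27.5365 7.1126 0.0000 0.0000 0.0000 0.0000
70.8245 58.3198 39.8504 13.9949 0.0000 0.0000 0.0000 0.0000 0.0000
75.4691 65.1798 49.9827 27.5365 0.0000 0.0000 0.0000 0.0000 0.0000 0.0000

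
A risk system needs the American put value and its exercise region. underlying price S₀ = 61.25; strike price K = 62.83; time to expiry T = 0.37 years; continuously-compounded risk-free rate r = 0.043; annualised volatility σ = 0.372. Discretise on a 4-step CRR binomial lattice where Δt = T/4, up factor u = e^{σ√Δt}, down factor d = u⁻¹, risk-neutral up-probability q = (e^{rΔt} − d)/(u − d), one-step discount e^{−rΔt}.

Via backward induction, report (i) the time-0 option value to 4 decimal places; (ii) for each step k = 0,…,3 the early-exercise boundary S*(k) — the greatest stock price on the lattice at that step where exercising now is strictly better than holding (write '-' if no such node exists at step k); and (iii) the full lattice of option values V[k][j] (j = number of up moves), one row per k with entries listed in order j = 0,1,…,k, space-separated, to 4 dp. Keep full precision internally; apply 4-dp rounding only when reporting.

params: Δt=0.09250 u=1.11979 d=0.89303 q=0.48932 e^(-rΔt)=0.99603
t_4 payoffs: 23.8750 13.9834 1.5800 0.0000 0.0000
t_3: node(3,0) S=43.6213 payoff=19.2087 vs cont=18.9593 → 19.2087 [stop]  node(3,1) S=54.6979 payoff=8.1321 vs cont=7.8827 → 8.1321 [stop]  node(3,2) S=68.5870 payoff=0.0000 vs cont=0.8037 → 0.8037 [wait]  node(3,3) S=86.0030 payoff=0.0000 vs cont=0.0000 → 0.0000 [wait]  ⇒ S*(3)=54.6979
t_2: node(2,0) S=48.8466 payoff=13.9834 vs cont=13.7340 → 13.9834 [stop]  node(2,1) S=61.2500 payoff=1.5800 vs cont=4.5281 → 4.5281 [wait]  node(2,2) S=76.8029 payoff=0.0000 vs cont=0.4088 → 0.4088 [wait]  ⇒ S*(2)=48.8466
t_1: node(1,0) S=54.6979 payoff=8.1321 vs cont=9.3196 → 9.3196 [wait]  node(1,1) S=68.5870 payoff=0.0000 vs cont=2.5025 → 2.5025 [wait]  ⇒ S*(1)=-
t_0: node(0,0) S=61.2500 payoff=1.5800 vs cont=5.9601 → 5.9601 [wait]  ⇒ S*(0)=-

price = 5.9601
boundary = - - 48.8466 54.6979
tree:
5.9601
9.3196 2.5025
13.9834 4.5281 0.4088
19.2087 8.1321 0.8037 0.0000
23.8750 13.9834 1.5800 0.0000 0.0000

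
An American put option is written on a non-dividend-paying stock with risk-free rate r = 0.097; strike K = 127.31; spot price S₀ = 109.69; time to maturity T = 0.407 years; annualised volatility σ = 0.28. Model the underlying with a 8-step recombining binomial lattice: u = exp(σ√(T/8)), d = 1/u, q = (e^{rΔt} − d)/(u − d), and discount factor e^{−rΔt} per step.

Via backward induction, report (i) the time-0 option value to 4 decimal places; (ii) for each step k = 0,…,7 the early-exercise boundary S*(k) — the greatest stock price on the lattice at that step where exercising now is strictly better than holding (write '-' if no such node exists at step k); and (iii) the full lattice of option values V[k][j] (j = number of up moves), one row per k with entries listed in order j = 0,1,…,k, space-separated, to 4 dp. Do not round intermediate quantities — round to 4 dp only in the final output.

params: Δt=0.05087 u=1.06519 d=0.93880 q=0.52336 e^(-rΔt)=0.99508
t_8 payoffs: 61.1276 52.2171 42.1070 30.6357 17.6200 2.8519 0.0000 0.0000 0.0000
t_7: node(7,0) S=70.4970 payoff=56.8130 vs cont=56.1863 → 56.8130 [stop]  node(7,1) S=79.9884 payoff=47.3216 vs cont=46.6949 → 47.3216 [stop]  node(7,2) S=90.7576 payoff=36.5524 vs cont=35.9257 → 36.5524 [stop]  node(7,3) S=102.9767 payoff=24.3333 vs cont=23.7066 → 24.3333 [stop]  node(7,4) S=116.8409 payoff=10.4691 vs cont=9.8423 → 10.4691 [stop]  node(7,5) S=132.5718 payoff=0.0000 vs cont=1.3527 → 1.3527 [wait]  node(7,6) S=150.4205 payoff=0.0000 vs cont=0.0000 → 0.0000 [wait]  node(7,7) S=170.6724 payoff=0.0000 vs cont=0.0000 → 0.0000 [wait]  ⇒ S*(7)=116.8409
t_6: node(6,0) S=75.0929 payoff=52.2171 vs cont=51.5904 → 52.2171 [stop]  node(6,1) S=85.2030 payoff=42.1070 vs cont=41.4803 → 42.1070 [stop]  node(6,2) S=96.6743 payoff=30.6357 vs cont=30.0090 → 30.6357 [stop]  node(6,3) S=109.6900 payoff=17.6200 vs cont=16.9933 → 17.6200 [stop]  node(6,4) S=124.4581 payoff=2.8519 vs cont=5.6699 → 5.6699 [wait]  node(6,5) S=141.2145 payoff=0.0000 vs cont=0.6416 → 0.6416 [wait]  node(6,6) S=160.2268 payoff=0.0000 vs cont=0.0000 → 0.0000 [wait]  ⇒ S*(6)=109.6900
t_5: node(5,0) S=79.9884 payoff=47.3216 vs cont=46.6949 → 47.3216 [stop]  node(5,1) S=90.7576 payoff=36.5524 vs cont=35.9257 → 36.5524 [stop]  node(5,2) S=102.9767 payoff=24.3333 vs cont=23.7066 → 24.3333 [stop]  node(5,3) S=116.8409 payoff=10.4691 vs cont=11.3099 → 11.3099 [wait]  node(5,4) S=132.5718 payoff=0.0000 vs cont=3.0233 → 3.0233 [wait]  node(5,5) S=150.4205 payoff=0.0000 vs cont=0.3043 → 0.3043 [wait]  ⇒ S*(5)=102.9767
t_4: node(4,0) S=85.2030 payoff=42.1070 vs cont=41.4803 → 42.1070 [stop]  node(4,1) S=96.6743 payoff=30.6357 vs cont=30.0090 → 30.6357 [stop]  node(4,2) S=109.6900 payoff=17.6200 vs cont=17.4312 → 17.6200 [stop]  node(4,3) S=124.4581 payoff=2.8519 vs cont=6.9387 → 6.9387 [wait]  node(4,4) S=141.2145 payoff=0.0000 vs cont=1.5924 → 1.5924 [wait]  ⇒ S*(4)=109.6900
t_3: node(3,0) S=90.7576 payoff=36.5524 vs cont=35.9257 → 36.5524 [stop]  node(3,1) S=102.9767 payoff=24.3333 vs cont=23.7066 → 24.3333 [stop]  node(3,2) S=116.8409 payoff=10.4691 vs cont=11.9707 → 11.9707 [wait]  node(3,3) S=132.5718 payoff=0.0000 vs cont=4.1203 → 4.1203 [wait]  ⇒ S*(3)=102.9767
t_2: node(2,0) S=96.6743 payoff=30.6357 vs cont=30.0090 → 30.6357 [stop]  node(2,1) S=109.6900 payoff=17.6200 vs cont=17.7753 → 17.7753 [wait]  node(2,2) S=124.4581 payoff=2.8519 vs cont=7.8234 → 7.8234 [wait]  ⇒ S*(2)=96.6743
t_1: node(1,0) S=102.9767 payoff=24.3333 vs cont=23.7875 → 24.3333 [stop]  node(1,1) S=116.8409 payoff=10.4691 vs cont=12.5051 → 12.5051 [wait]  ⇒ S*(1)=102.9767
t_0: node(0,0) S=109.6900 payoff=17.6200 vs cont=18.0536 → 18.0536 [wait]  ⇒ S*(0)=-

price = 18.0536
boundary = - 102.9767 96.6743 102.9767 109.6900 102.9767 109.6900 116.8409
tree:
18.0536
24.3333 12.5051
30.6357 17.7753 7.8234
36.5524 24.3333 11.9707 4.1203
42.1070 30.6357 17.6200 6.9387 1.5924
47.3216 36.5524 24.3333 11.3099 3.0233 0.3043
52.2171 42.1070 30.6357 17.6200 5.6699 0.6416 0.0000
56.8130 47.3216 36.5524 24.3333 10.4691 1.3527 0.0000 0.0000
61.1276 52.2171 42.1070 30.6357 17.6200 2.8519 0.0000 0.0000 0.0000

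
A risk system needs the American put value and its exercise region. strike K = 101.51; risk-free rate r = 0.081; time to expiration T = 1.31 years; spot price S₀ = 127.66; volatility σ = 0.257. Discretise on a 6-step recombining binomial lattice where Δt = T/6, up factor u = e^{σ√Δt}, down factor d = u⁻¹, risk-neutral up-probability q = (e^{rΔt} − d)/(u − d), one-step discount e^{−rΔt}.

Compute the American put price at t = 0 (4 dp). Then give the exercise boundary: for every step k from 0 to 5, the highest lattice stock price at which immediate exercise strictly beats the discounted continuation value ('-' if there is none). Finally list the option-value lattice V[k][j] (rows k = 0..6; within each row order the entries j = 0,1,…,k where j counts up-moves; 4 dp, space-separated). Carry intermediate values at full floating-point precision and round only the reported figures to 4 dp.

price = 2.1072
boundary = - - - - 78.9667 89.0423
tree:
2.1072
3.9923 0.5969
7.3865 1.2796 0.0445
13.2236 2.7383 0.0994 0.0000
22.5433 5.8490 0.2219 0.0000 0.0000
31.4789 12.4677 0.4955 0.0000 0.0000 0.0000
39.4033 22.5433 1.1064 0.0000 0.0000 0.0000 0.0000

Δt=0.21833  u=1.12759  d=0.88684  q=0.54413  discount=0.98247
step 6 (expiry): payoffs max(K−S,0) = 39.4033 22.5433 1.1064 0.0000 0.0000 0.0000 0.0000
step 5: (k=5,j=0): S=70.0311, (K−S)⁺=31.4789, hold=29.6995 ⇒ V=31.4789 exercise | (k=5,j=1): S=89.0423, (K−S)⁺=12.4677, hold=10.6882 ⇒ V=12.4677 exercise | (k=5,j=2): S=113.2145, (K−S)⁺=0.0000, hold=0.4955 ⇒ V=0.4955 continue | (k=5,j=3): S=143.9487, (K−S)⁺=0.0000, hold=0.0000 ⇒ V=0.0000 continue | (k=5,j=4): S=183.0262, (K−S)⁺=0.0000, hold=0.0000 ⇒ V=0.0000 continue | (k=5,j=5): S=232.7120, (K−S)⁺=0.0000, hold=0.0000 ⇒ V=0.0000 continue  boundary S*=89.0423
step 4: (k=4,j=0): S=78.9667, (K−S)⁺=22.5433, hold=20.7639 ⇒ V=22.5433 exercise | (k=4,j=1): S=100.4036, (K−S)⁺=1.1064, hold=5.8490 ⇒ V=5.8490 continue | (k=4,j=2): S=127.6600, (K−S)⁺=0.0000, hold=0.2219 ⇒ V=0.2219 continue | (k=4,j=3): S=162.3157, (K−S)⁺=0.0000, hold=0.0000 ⇒ V=0.0000 continue | (k=4,j=4): S=206.3792, (K−S)⁺=0.0000, hold=0.0000 ⇒ V=0.0000 continue  boundary S*=78.9667
step 3: (k=3,j=0): S=89.0423, (K−S)⁺=12.4677, hold=13.2236 ⇒ V=13.2236 continue | (k=3,j=1): S=113.2145, (K−S)⁺=0.0000, hold=2.7383 ⇒ V=2.7383 continue | (k=3,j=2): S=143.9487, (K−S)⁺=0.0000, hold=0.0994 ⇒ V=0.0994 continue | (k=3,j=3): S=183.0262, (K−S)⁺=0.0000, hold=0.0000 ⇒ V=0.0000 continue  boundary S*=-
step 2: (k=2,j=0): S=100.4036, (K−S)⁺=1.1064, hold=7.3865 ⇒ V=7.3865 continue | (k=2,j=1): S=127.6600, (K−S)⁺=0.0000, hold=1.2796 ⇒ V=1.2796 continue | (k=2,j=2): S=162.3157, (K−S)⁺=0.0000, hold=0.0445 ⇒ V=0.0445 continue  boundary S*=-
step 1: (k=1,j=0): S=113.2145, (K−S)⁺=0.0000, hold=3.9923 ⇒ V=3.9923 continue | (k=1,j=1): S=143.9487, (K−S)⁺=0.0000, hold=0.5969 ⇒ V=0.5969 continue  boundary S*=-
step 0: (k=0,j=0): S=127.6600, (K−S)⁺=0.0000, hold=2.1072 ⇒ V=2.1072 continue  boundary S*=-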